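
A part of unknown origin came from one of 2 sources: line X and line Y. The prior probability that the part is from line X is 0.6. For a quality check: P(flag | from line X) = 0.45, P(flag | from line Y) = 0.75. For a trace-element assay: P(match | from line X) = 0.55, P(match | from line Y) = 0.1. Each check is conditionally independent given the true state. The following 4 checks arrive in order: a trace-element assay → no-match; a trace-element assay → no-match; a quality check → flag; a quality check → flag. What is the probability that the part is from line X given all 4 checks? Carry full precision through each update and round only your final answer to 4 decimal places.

After a trace-element assay='no-match': P(line X) = 0.45·0.6000 / (0.45·0.6000 + 0.9·0.4000) ≈ 0.4286
After a trace-element assay='no-match': P(line X) = 0.45·0.4286 / (0.45·0.4286 + 0.9·0.5714) ≈ 0.2727
After a quality check='flag': P(line X) = 0.45·0.2727 / (0.45·0.2727 + 0.75·0.7273) ≈ 0.1837
After a quality check='flag': P(line X) = 0.45·0.1837 / (0.45·0.1837 + 0.75·0.8163) ≈ 0.1189

0.1189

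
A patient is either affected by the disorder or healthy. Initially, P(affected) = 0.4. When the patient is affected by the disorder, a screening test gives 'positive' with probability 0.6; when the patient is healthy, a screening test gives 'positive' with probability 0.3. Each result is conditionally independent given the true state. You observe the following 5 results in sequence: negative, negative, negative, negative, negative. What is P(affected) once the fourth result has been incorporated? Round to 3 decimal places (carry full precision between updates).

0.066

Each posterior becomes the prior for the next update.
After 'negative': P(affected) = 0.4·0.4000 / (0.4·0.4000 + 0.7·0.6000) ≈ 0.2759
After 'negative': P(affected) = 0.4·0.2759 / (0.4·0.2759 + 0.7·0.7241) ≈ 0.1788
After 'negative': P(affected) = 0.4·0.1788 / (0.4·0.1788 + 0.7·0.8212) ≈ 0.1106
After 'negative': P(affected) = 0.4·0.1106 / (0.4·0.1106 + 0.7·0.8894) ≈ 0.0664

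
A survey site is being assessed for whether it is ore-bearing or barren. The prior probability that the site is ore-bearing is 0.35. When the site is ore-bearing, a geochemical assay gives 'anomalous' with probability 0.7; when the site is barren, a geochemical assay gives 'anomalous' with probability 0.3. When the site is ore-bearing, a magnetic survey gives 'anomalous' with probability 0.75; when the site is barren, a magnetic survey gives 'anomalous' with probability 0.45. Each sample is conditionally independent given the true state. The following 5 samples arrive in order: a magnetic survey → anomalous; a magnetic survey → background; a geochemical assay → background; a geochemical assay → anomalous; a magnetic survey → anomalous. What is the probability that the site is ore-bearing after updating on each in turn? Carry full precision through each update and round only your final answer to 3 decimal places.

0.405

Each posterior becomes the prior for the next update.
After a magnetic survey='anomalous': P(ore) = 0.75·0.3500 / (0.75·0.3500 + 0.45·0.6500) ≈ 0.4730
After a magnetic survey='background': P(ore) = 0.25·0.4730 / (0.25·0.4730 + 0.55·0.5270) ≈ 0.2897
After a geochemical assay='background': P(ore) = 0.3·0.2897 / (0.3·0.2897 + 0.7·0.7103) ≈ 0.1488
After a geochemical assay='anomalous': P(ore) = 0.7·0.1488 / (0.7·0.1488 + 0.3·0.8512) ≈ 0.2897
After a magnetic survey='anomalous': P(ore) = 0.75·0.2897 / (0.75·0.2897 + 0.45·0.7103) ≈ 0.4047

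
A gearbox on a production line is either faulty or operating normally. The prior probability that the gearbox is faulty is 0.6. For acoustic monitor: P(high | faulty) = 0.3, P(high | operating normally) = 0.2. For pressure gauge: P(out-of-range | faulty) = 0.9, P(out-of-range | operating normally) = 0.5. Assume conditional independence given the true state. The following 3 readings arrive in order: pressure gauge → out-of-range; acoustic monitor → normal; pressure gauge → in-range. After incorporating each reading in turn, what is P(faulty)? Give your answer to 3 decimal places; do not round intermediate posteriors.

0.321

After pressure gauge='out-of-range': P(faulty) = 0.9·0.6000 / (0.9·0.6000 + 0.5·0.4000) ≈ 0.7297
After acoustic monitor='normal': P(faulty) = 0.7·0.7297 / (0.7·0.7297 + 0.8·0.2703) ≈ 0.7026
After pressure gauge='in-range': P(faulty) = 0.1·0.7026 / (0.1·0.7026 + 0.5·0.2974) ≈ 0.3209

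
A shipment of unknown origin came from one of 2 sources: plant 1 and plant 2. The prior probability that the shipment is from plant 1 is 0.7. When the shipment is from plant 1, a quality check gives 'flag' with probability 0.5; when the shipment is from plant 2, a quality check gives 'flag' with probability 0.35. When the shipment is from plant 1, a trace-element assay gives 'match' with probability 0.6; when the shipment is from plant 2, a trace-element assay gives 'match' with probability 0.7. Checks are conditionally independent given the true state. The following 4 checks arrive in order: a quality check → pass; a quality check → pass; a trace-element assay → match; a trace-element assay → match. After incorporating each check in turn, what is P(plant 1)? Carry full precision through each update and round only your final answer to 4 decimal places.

0.5036

After a quality check='pass': P(plant 1) = 0.5·0.7000 / (0.5·0.7000 + 0.65·0.3000) ≈ 0.6422
After a quality check='pass': P(plant 1) = 0.5·0.6422 / (0.5·0.6422 + 0.65·0.3578) ≈ 0.5800
After a trace-element assay='match': P(plant 1) = 0.6·0.5800 / (0.6·0.5800 + 0.7·0.4200) ≈ 0.5420
After a trace-element assay='match': P(plant 1) = 0.6·0.5420 / (0.6·0.5420 + 0.7·0.4580) ≈ 0.5036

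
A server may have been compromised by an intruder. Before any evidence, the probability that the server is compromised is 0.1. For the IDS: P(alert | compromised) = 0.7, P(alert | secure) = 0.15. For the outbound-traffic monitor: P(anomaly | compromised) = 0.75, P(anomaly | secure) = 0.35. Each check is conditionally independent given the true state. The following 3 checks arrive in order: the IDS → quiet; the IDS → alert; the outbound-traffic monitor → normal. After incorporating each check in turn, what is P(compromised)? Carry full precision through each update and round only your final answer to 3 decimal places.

0.066

After the IDS='quiet': P(compromised) = 0.3·0.1000 / (0.3·0.1000 + 0.85·0.9000) ≈ 0.0377
After the IDS='alert': P(compromised) = 0.7·0.0377 / (0.7·0.0377 + 0.15·0.9623) ≈ 0.1547
After the outbound-traffic monitor='normal': P(compromised) = 0.25·0.1547 / (0.25·0.1547 + 0.65·0.8453) ≈ 0.0658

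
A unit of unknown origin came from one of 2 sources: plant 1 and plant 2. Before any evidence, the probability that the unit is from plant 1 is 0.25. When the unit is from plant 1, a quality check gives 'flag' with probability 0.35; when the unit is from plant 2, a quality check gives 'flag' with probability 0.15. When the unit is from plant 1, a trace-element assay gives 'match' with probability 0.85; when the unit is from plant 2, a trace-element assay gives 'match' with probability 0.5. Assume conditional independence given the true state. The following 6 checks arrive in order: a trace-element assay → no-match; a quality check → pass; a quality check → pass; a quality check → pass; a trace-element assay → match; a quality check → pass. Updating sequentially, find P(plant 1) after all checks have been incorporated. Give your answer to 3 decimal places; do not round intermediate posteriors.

0.055

After a trace-element assay='no-match': P(plant 1) = 0.15·0.2500 / (0.15·0.2500 + 0.5·0.7500) ≈ 0.0909
After a quality check='pass': P(plant 1) = 0.65·0.0909 / (0.65·0.0909 + 0.85·0.9091) ≈ 0.0710
After a quality check='pass': P(plant 1) = 0.65·0.0710 / (0.65·0.0710 + 0.85·0.9290) ≈ 0.0552
After a quality check='pass': P(plant 1) = 0.65·0.0552 / (0.65·0.0552 + 0.85·0.9448) ≈ 0.0428
After a trace-element assay='match': P(plant 1) = 0.85·0.0428 / (0.85·0.0428 + 0.5·0.9572) ≈ 0.0706
After a quality check='pass': P(plant 1) = 0.65·0.0706 / (0.65·0.0706 + 0.85·0.9294) ≈ 0.0549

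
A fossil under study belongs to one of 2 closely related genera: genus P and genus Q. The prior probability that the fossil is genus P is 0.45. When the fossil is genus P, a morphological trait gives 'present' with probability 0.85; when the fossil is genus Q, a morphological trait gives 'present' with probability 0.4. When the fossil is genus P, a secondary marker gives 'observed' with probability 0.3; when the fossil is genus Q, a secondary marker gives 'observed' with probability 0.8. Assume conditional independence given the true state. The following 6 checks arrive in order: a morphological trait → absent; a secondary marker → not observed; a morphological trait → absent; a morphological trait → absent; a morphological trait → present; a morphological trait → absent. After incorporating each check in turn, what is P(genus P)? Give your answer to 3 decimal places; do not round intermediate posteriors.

After a morphological trait='absent': P(genus P) = 0.15·0.4500 / (0.15·0.4500 + 0.6·0.5500) ≈ 0.1698
After a secondary marker='not observed': P(genus P) = 0.7·0.1698 / (0.7·0.1698 + 0.2·0.8302) ≈ 0.4172
After a morphological trait='absent': P(genus P) = 0.15·0.4172 / (0.15·0.4172 + 0.6·0.5828) ≈ 0.1518
After a morphological trait='absent': P(genus P) = 0.15·0.1518 / (0.15·0.1518 + 0.6·0.8482) ≈ 0.0428
After a morphological trait='present': P(genus P) = 0.85·0.0428 / (0.85·0.0428 + 0.4·0.9572) ≈ 0.0868
After a morphological trait='absent': P(genus P) = 0.15·0.0868 / (0.15·0.0868 + 0.6·0.9132) ≈ 0.0232

0.023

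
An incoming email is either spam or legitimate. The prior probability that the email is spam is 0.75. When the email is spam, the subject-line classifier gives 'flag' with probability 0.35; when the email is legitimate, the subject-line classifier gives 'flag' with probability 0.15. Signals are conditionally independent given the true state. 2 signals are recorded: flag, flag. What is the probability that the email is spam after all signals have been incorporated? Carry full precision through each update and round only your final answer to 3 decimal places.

0.942

After 'flag': P(spam) = 0.35·0.7500 / (0.35·0.7500 + 0.15·0.2500) ≈ 0.8750
After 'flag': P(spam) = 0.35·0.8750 / (0.35·0.8750 + 0.15·0.1250) ≈ 0.9423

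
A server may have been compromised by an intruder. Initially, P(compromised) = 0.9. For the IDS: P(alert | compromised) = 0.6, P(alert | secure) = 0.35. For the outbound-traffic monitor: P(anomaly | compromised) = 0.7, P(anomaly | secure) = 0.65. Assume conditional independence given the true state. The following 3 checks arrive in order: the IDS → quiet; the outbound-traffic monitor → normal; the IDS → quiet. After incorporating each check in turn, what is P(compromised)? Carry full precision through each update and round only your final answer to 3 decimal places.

After the IDS='quiet': P(compromised) = 0.4·0.9000 / (0.4·0.9000 + 0.65·0.1000) ≈ 0.8471
After the outbound-traffic monitor='normal': P(compromised) = 0.3·0.8471 / (0.3·0.8471 + 0.35·0.1529) ≈ 0.8260
After the IDS='quiet': P(compromised) = 0.4·0.8260 / (0.4·0.8260 + 0.65·0.1740) ≈ 0.7450

0.745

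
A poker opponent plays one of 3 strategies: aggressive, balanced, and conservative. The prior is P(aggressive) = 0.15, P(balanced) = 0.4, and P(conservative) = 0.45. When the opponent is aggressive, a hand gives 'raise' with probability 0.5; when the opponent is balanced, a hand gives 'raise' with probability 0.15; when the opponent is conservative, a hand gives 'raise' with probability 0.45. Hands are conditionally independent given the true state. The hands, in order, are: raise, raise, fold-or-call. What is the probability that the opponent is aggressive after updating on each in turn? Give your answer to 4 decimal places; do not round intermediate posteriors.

0.2450

After 'raise': normaliser = 0.5·0.1500 + 0.15·0.4000 + 0.45·0.4500; P(aggressive) ≈ 0.2222, P(balanced) ≈ 0.1778, P(conservative) ≈ 0.6000
After 'raise': normaliser = 0.5·0.2222 + 0.15·0.1778 + 0.45·0.6000; P(aggressive) ≈ 0.2725, P(balanced) ≈ 0.0654, P(conservative) ≈ 0.6621
After 'fold-or-call': normaliser = 0.5·0.2725 + 0.85·0.0654 + 0.55·0.6621; P(aggressive) ≈ 0.2450, P(balanced) ≈ 0.1000, P(conservative) ≈ 0.6550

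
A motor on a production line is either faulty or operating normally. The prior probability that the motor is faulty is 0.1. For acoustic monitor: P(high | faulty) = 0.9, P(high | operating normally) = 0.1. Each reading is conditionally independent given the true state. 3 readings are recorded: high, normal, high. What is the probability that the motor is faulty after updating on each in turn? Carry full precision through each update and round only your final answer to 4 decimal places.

0.5000

After 'high': P(faulty) = 0.9·0.1000 / (0.9·0.1000 + 0.1·0.9000) ≈ 0.5000
After 'normal': P(faulty) = 0.1·0.5000 / (0.1·0.5000 + 0.9·0.5000) ≈ 0.1000
After 'high': P(faulty) = 0.9·0.1000 / (0.9·0.1000 + 0.1·0.9000) ≈ 0.5000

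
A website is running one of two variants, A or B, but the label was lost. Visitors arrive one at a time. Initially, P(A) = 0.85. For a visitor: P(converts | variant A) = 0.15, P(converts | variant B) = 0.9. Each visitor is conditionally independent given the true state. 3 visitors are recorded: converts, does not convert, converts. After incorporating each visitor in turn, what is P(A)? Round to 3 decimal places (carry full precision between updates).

0.572

After 'converts': P(A) = 0.15·0.8500 / (0.15·0.8500 + 0.9·0.1500) ≈ 0.4857
After 'does not convert': P(A) = 0.85·0.4857 / (0.85·0.4857 + 0.1·0.5143) ≈ 0.8892
After 'converts': P(A) = 0.15·0.8892 / (0.15·0.8892 + 0.9·0.1108) ≈ 0.5723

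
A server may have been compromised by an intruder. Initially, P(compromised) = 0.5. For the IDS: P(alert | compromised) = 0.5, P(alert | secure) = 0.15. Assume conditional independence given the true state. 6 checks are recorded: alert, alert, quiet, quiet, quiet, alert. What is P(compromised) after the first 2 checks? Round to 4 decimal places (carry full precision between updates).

After 'alert': P(compromised) = 0.5·0.5000 / (0.5·0.5000 + 0.15·0.5000) ≈ 0.7692
After 'alert': P(compromised) = 0.5·0.7692 / (0.5·0.7692 + 0.15·0.2308) ≈ 0.9174

0.9174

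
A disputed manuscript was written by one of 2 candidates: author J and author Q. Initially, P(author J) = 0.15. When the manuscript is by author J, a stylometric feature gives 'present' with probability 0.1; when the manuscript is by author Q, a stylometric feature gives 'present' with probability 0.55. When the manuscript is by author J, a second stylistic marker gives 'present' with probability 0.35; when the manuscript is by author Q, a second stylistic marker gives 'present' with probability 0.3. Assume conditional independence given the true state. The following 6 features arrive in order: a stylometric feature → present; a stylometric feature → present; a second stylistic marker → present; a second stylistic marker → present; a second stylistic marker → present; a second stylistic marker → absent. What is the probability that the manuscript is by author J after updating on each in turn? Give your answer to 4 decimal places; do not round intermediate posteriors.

0.0085

After a stylometric feature='present': P(author J) = 0.1·0.1500 / (0.1·0.1500 + 0.55·0.8500) ≈ 0.0311
After a stylometric feature='present': P(author J) = 0.1·0.0311 / (0.1·0.0311 + 0.55·0.9689) ≈ 0.0058
After a second stylistic marker='present': P(author J) = 0.35·0.0058 / (0.35·0.0058 + 0.3·0.9942) ≈ 0.0068
After a second stylistic marker='present': P(author J) = 0.35·0.0068 / (0.35·0.0068 + 0.3·0.9932) ≈ 0.0079
After a second stylistic marker='present': P(author J) = 0.35·0.0079 / (0.35·0.0079 + 0.3·0.9921) ≈ 0.0092
After a second stylistic marker='absent': P(author J) = 0.65·0.0092 / (0.65·0.0092 + 0.7·0.9908) ≈ 0.0085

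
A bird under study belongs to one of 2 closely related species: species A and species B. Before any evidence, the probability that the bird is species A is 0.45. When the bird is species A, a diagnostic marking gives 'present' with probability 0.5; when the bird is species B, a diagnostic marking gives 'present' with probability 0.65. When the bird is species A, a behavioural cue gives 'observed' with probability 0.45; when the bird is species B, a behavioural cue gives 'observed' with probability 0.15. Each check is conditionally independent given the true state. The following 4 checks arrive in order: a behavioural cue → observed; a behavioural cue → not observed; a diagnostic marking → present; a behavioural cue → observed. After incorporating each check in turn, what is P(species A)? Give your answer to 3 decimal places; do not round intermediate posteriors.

After a behavioural cue='observed': P(species A) = 0.45·0.4500 / (0.45·0.4500 + 0.15·0.5500) ≈ 0.7105
After a behavioural cue='not observed': P(species A) = 0.55·0.7105 / (0.55·0.7105 + 0.85·0.2895) ≈ 0.6136
After a diagnostic marking='present': P(species A) = 0.5·0.6136 / (0.5·0.6136 + 0.65·0.3864) ≈ 0.5499
After a behavioural cue='observed': P(species A) = 0.45·0.5499 / (0.45·0.5499 + 0.15·0.4501) ≈ 0.7856

0.786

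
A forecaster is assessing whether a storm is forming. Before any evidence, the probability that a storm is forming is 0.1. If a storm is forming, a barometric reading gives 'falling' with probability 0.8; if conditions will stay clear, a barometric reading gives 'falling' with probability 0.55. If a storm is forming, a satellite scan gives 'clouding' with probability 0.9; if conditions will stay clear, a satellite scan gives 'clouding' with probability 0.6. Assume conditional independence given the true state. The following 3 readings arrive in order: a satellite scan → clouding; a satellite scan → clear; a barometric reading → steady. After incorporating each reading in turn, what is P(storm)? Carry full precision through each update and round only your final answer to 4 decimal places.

0.0182

After a satellite scan='clouding': P(storm) = 0.9·0.1000 / (0.9·0.1000 + 0.6·0.9000) ≈ 0.1429
After a satellite scan='clear': P(storm) = 0.1·0.1429 / (0.1·0.1429 + 0.4·0.8571) ≈ 0.0400
After a barometric reading='steady': P(storm) = 0.2·0.0400 / (0.2·0.0400 + 0.45·0.9600) ≈ 0.0182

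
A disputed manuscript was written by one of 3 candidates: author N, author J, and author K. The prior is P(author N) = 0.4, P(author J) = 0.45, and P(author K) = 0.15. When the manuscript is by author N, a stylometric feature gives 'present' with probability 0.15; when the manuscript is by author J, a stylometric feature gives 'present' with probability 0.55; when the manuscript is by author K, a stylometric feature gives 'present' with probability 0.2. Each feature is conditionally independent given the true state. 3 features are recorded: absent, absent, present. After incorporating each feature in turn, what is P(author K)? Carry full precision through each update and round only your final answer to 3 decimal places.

After 'absent': normaliser = 0.85·0.4000 + 0.45·0.4500 + 0.8·0.1500; P(author N) ≈ 0.5132, P(author J) ≈ 0.3057, P(author K) ≈ 0.1811
After 'absent': normaliser = 0.85·0.5132 + 0.45·0.3057 + 0.8·0.1811; P(author N) ≈ 0.6070, P(author J) ≈ 0.1914, P(author K) ≈ 0.2016
After 'present': normaliser = 0.15·0.6070 + 0.55·0.1914 + 0.2·0.2016; P(author N) ≈ 0.3848, P(author J) ≈ 0.4448, P(author K) ≈ 0.1704

0.170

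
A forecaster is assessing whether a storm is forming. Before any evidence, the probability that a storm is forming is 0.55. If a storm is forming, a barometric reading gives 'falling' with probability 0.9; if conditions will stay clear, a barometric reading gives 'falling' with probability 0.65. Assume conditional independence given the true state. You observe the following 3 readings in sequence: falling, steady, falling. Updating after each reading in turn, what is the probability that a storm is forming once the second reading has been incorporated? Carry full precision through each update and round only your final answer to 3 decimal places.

After 'falling': P(storm) = 0.9·0.5500 / (0.9·0.5500 + 0.65·0.4500) ≈ 0.6286
After 'steady': P(storm) = 0.1·0.6286 / (0.1·0.6286 + 0.35·0.3714) ≈ 0.3259

0.326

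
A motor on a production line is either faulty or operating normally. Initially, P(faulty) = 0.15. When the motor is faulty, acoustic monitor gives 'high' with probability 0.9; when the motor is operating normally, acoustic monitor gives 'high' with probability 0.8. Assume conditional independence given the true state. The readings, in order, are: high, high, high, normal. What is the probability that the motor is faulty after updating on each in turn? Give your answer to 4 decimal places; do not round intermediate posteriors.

0.1116

After 'high': P(faulty) = 0.9·0.1500 / (0.9·0.1500 + 0.8·0.8500) ≈ 0.1656
After 'high': P(faulty) = 0.9·0.1656 / (0.9·0.1656 + 0.8·0.8344) ≈ 0.1826
After 'high': P(faulty) = 0.9·0.1826 / (0.9·0.1826 + 0.8·0.8174) ≈ 0.2008
After 'normal': P(faulty) = 0.1·0.2008 / (0.1·0.2008 + 0.2·0.7992) ≈ 0.1116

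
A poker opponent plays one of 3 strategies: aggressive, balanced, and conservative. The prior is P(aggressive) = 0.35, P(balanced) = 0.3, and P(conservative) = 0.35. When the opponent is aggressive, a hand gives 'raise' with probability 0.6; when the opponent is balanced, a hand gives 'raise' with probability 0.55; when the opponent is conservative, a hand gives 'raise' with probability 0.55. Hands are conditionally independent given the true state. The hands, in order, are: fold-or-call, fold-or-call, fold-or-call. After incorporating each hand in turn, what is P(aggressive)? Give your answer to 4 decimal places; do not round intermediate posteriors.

Apply Bayes' rule sequentially, carrying P(aggressive) forward.
After 'fold-or-call': normaliser = 0.4·0.3500 + 0.45·0.3000 + 0.45·0.3500; P(aggressive) ≈ 0.3237, P(balanced) ≈ 0.3121, P(conservative) ≈ 0.3642
After 'fold-or-call': normaliser = 0.4·0.3237 + 0.45·0.3121 + 0.45·0.3642; P(aggressive) ≈ 0.2985, P(balanced) ≈ 0.3238, P(conservative) ≈ 0.3777
After 'fold-or-call': normaliser = 0.4·0.2985 + 0.45·0.3238 + 0.45·0.3777; P(aggressive) ≈ 0.2744, P(balanced) ≈ 0.3349, P(conservative) ≈ 0.3907

0.2744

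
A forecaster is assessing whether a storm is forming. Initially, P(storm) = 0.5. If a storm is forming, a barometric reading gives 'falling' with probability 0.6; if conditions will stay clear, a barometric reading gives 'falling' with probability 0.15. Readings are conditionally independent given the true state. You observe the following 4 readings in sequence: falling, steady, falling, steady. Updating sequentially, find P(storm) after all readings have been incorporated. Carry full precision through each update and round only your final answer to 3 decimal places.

Apply Bayes' rule sequentially, carrying P(storm) forward.
After 'falling': P(storm) = 0.6·0.5000 / (0.6·0.5000 + 0.15·0.5000) ≈ 0.8000
After 'steady': P(storm) = 0.4·0.8000 / (0.4·0.8000 + 0.85·0.2000) ≈ 0.6531
After 'falling': P(storm) = 0.6·0.6531 / (0.6·0.6531 + 0.15·0.3469) ≈ 0.8828
After 'steady': P(storm) = 0.4·0.8828 / (0.4·0.8828 + 0.85·0.1172) ≈ 0.7799

0.780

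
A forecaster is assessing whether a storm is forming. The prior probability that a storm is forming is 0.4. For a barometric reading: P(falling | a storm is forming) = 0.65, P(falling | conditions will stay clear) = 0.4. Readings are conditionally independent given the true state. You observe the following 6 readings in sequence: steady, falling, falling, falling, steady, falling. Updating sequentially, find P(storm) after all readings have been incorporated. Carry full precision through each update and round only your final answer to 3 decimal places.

0.613

After 'steady': P(storm) = 0.35·0.4000 / (0.35·0.4000 + 0.6·0.6000) ≈ 0.2800
After 'falling': P(storm) = 0.65·0.2800 / (0.65·0.2800 + 0.4·0.7200) ≈ 0.3872
After 'falling': P(storm) = 0.65·0.3872 / (0.65·0.3872 + 0.4·0.6128) ≈ 0.5066
After 'falling': P(storm) = 0.65·0.5066 / (0.65·0.5066 + 0.4·0.4934) ≈ 0.6253
After 'steady': P(storm) = 0.35·0.6253 / (0.35·0.6253 + 0.6·0.3747) ≈ 0.4933
After 'falling': P(storm) = 0.65·0.4933 / (0.65·0.4933 + 0.4·0.5067) ≈ 0.6127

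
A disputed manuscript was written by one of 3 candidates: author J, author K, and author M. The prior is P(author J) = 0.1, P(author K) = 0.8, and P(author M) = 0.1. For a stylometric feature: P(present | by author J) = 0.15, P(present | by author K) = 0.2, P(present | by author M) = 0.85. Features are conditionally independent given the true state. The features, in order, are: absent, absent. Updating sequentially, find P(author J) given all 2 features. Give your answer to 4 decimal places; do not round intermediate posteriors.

0.1232

After 'absent': normaliser = 0.85·0.1000 + 0.8·0.8000 + 0.15·0.1000; P(author J) ≈ 0.1149, P(author K) ≈ 0.8649, P(author M) ≈ 0.0203
After 'absent': normaliser = 0.85·0.1149 + 0.8·0.8649 + 0.15·0.0203; P(author J) ≈ 0.1232, P(author K) ≈ 0.8730, P(author M) ≈ 0.0038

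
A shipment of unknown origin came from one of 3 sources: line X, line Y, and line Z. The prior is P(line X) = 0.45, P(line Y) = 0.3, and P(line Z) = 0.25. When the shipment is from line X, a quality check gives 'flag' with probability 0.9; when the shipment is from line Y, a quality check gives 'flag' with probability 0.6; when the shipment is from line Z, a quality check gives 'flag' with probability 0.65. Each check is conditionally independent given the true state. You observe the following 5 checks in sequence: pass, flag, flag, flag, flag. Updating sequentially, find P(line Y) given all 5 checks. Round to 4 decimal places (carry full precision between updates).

0.2562

After 'pass': normaliser = 0.1·0.4500 + 0.4·0.3000 + 0.35·0.2500; P(line X) ≈ 0.1782, P(line Y) ≈ 0.4752, P(line Z) ≈ 0.3465
After 'flag': normaliser = 0.9·0.1782 + 0.6·0.4752 + 0.65·0.3465; P(line X) ≈ 0.2391, P(line Y) ≈ 0.4251, P(line Z) ≈ 0.3358
After 'flag': normaliser = 0.9·0.2391 + 0.6·0.4251 + 0.65·0.3358; P(line X) ≈ 0.3126, P(line Y) ≈ 0.3704, P(line Z) ≈ 0.3170
After 'flag': normaliser = 0.9·0.3126 + 0.6·0.3704 + 0.65·0.3170; P(line X) ≈ 0.3964, P(line Y) ≈ 0.3132, P(line Z) ≈ 0.2904
After 'flag': normaliser = 0.9·0.3964 + 0.6·0.3132 + 0.65·0.2904; P(line X) ≈ 0.4864, P(line Y) ≈ 0.2562, P(line Z) ≈ 0.2573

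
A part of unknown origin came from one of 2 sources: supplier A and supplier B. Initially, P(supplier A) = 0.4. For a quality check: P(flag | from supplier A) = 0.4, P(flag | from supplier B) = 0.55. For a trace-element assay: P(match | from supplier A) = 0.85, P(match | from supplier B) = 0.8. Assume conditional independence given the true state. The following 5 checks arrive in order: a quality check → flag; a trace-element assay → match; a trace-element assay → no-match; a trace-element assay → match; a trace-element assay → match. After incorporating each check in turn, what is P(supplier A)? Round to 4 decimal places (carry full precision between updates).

0.3037

Apply Bayes' rule sequentially, carrying P(supplier A) forward.
After a quality check='flag': P(supplier A) = 0.4·0.4000 / (0.4·0.4000 + 0.55·0.6000) ≈ 0.3265
After a trace-element assay='match': P(supplier A) = 0.85·0.3265 / (0.85·0.3265 + 0.8·0.6735) ≈ 0.3400
After a trace-element assay='no-match': P(supplier A) = 0.15·0.3400 / (0.15·0.3400 + 0.2·0.6600) ≈ 0.2787
After a trace-element assay='match': P(supplier A) = 0.85·0.2787 / (0.85·0.2787 + 0.8·0.7213) ≈ 0.2910
After a trace-element assay='match': P(supplier A) = 0.85·0.2910 / (0.85·0.2910 + 0.8·0.7090) ≈ 0.3037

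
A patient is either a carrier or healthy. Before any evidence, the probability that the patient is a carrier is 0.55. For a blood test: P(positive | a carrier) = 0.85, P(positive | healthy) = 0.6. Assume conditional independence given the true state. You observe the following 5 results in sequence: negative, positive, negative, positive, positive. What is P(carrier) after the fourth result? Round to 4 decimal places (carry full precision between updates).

0.2565

After 'negative': P(carrier) = 0.15·0.5500 / (0.15·0.5500 + 0.4·0.4500) ≈ 0.3143
After 'positive': P(carrier) = 0.85·0.3143 / (0.85·0.3143 + 0.6·0.6857) ≈ 0.3937
After 'negative': P(carrier) = 0.15·0.3937 / (0.15·0.3937 + 0.4·0.6063) ≈ 0.1958
After 'positive': P(carrier) = 0.85·0.1958 / (0.85·0.1958 + 0.6·0.8042) ≈ 0.2565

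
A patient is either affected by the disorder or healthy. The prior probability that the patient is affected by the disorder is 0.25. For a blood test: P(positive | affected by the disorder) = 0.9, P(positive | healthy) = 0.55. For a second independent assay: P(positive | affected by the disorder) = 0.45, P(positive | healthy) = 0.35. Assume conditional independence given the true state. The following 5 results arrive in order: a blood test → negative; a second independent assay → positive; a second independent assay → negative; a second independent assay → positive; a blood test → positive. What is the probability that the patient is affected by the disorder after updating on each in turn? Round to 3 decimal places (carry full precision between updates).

0.145

After a blood test='negative': P(affected) = 0.1·0.2500 / (0.1·0.2500 + 0.45·0.7500) ≈ 0.0690
After a second independent assay='positive': P(affected) = 0.45·0.0690 / (0.45·0.0690 + 0.35·0.9310) ≈ 0.0870
After a second independent assay='negative': P(affected) = 0.55·0.0870 / (0.55·0.0870 + 0.65·0.9130) ≈ 0.0746
After a second independent assay='positive': P(affected) = 0.45·0.0746 / (0.45·0.0746 + 0.35·0.9254) ≈ 0.0939
After a blood test='positive': P(affected) = 0.9·0.0939 / (0.9·0.0939 + 0.55·0.9061) ≈ 0.1450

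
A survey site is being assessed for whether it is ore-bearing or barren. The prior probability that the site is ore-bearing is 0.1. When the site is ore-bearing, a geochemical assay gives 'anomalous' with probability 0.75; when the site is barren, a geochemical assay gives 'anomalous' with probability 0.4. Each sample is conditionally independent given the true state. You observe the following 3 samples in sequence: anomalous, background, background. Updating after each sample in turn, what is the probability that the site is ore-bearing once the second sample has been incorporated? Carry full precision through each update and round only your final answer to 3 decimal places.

0.080

After 'anomalous': P(ore) = 0.75·0.1000 / (0.75·0.1000 + 0.4·0.9000) ≈ 0.1724
After 'background': P(ore) = 0.25·0.1724 / (0.25·0.1724 + 0.6·0.8276) ≈ 0.0799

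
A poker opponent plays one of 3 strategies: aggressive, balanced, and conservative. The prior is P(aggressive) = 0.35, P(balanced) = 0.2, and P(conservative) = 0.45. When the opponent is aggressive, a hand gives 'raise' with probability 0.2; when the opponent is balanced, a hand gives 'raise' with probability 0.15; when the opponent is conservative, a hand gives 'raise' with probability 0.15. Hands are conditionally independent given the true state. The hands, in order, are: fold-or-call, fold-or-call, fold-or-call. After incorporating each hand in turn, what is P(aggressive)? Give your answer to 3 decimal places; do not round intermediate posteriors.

0.310

After 'fold-or-call': normaliser = 0.8·0.3500 + 0.85·0.2000 + 0.85·0.4500; P(aggressive) ≈ 0.3363, P(balanced) ≈ 0.2042, P(conservative) ≈ 0.4595
After 'fold-or-call': normaliser = 0.8·0.3363 + 0.85·0.2042 + 0.85·0.4595; P(aggressive) ≈ 0.3229, P(balanced) ≈ 0.2083, P(conservative) ≈ 0.4687
After 'fold-or-call': normaliser = 0.8·0.3229 + 0.85·0.2083 + 0.85·0.4687; P(aggressive) ≈ 0.3098, P(balanced) ≈ 0.2124, P(conservative) ≈ 0.4778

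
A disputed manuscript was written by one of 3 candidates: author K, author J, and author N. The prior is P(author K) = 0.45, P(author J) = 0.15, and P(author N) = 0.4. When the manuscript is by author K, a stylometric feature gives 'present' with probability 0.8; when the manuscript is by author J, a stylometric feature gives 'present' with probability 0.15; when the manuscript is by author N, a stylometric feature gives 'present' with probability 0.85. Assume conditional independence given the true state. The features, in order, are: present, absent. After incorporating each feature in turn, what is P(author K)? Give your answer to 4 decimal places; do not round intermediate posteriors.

0.5066

After 'present': normaliser = 0.8·0.4500 + 0.15·0.1500 + 0.85·0.4000; P(author K) ≈ 0.4983, P(author J) ≈ 0.0311, P(author N) ≈ 0.4706
After 'absent': normaliser = 0.2·0.4983 + 0.85·0.0311 + 0.15·0.4706; P(author K) ≈ 0.5066, P(author J) ≈ 0.1346, P(author N) ≈ 0.3588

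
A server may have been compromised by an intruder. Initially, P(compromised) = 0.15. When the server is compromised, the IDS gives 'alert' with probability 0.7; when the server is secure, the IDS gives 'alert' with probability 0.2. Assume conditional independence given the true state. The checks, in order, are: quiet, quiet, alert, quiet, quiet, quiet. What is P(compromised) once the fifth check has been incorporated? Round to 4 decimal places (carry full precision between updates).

Apply Bayes' rule sequentially, carrying P(compromised) forward.
After 'quiet': P(compromised) = 0.3·0.1500 / (0.3·0.1500 + 0.8·0.8500) ≈ 0.0621
After 'quiet': P(compromised) = 0.3·0.0621 / (0.3·0.0621 + 0.8·0.9379) ≈ 0.0242
After 'alert': P(compromised) = 0.7·0.0242 / (0.7·0.0242 + 0.2·0.9758) ≈ 0.0799
After 'quiet': P(compromised) = 0.3·0.0799 / (0.3·0.0799 + 0.8·0.9201) ≈ 0.0315
After 'quiet': P(compromised) = 0.3·0.0315 / (0.3·0.0315 + 0.8·0.9685) ≈ 0.0121

0.0121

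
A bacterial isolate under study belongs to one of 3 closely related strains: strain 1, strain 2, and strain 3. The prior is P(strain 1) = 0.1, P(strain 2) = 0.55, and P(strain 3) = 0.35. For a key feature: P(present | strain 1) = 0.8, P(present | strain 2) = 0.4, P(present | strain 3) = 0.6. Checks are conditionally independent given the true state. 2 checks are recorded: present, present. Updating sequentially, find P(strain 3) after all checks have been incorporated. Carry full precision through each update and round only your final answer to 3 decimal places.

0.453

After 'present': normaliser = 0.8·0.1000 + 0.4·0.5500 + 0.6·0.3500; P(strain 1) ≈ 0.1569, P(strain 2) ≈ 0.4314, P(strain 3) ≈ 0.4118
After 'present': normaliser = 0.8·0.1569 + 0.4·0.4314 + 0.6·0.4118; P(strain 1) ≈ 0.2302, P(strain 2) ≈ 0.3165, P(strain 3) ≈ 0.4532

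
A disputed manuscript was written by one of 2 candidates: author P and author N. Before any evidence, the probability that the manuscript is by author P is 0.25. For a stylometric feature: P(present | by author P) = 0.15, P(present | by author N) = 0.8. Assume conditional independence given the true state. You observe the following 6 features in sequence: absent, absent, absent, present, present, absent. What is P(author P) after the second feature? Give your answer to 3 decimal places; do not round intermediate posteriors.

0.858

Apply Bayes' rule sequentially, carrying P(author P) forward.
After 'absent': P(author P) = 0.85·0.2500 / (0.85·0.2500 + 0.2·0.7500) ≈ 0.5862
After 'absent': P(author P) = 0.85·0.5862 / (0.85·0.5862 + 0.2·0.4138) ≈ 0.8576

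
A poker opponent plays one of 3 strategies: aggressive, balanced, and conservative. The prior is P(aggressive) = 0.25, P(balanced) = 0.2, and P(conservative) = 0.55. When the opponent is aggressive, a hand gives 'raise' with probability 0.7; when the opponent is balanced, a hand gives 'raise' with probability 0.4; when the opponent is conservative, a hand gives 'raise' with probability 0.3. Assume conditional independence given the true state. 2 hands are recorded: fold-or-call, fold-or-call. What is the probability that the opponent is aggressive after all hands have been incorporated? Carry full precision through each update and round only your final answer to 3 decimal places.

After 'fold-or-call': normaliser = 0.3·0.2500 + 0.6·0.2000 + 0.7·0.5500; P(aggressive) ≈ 0.1293, P(balanced) ≈ 0.2069, P(conservative) ≈ 0.6638
After 'fold-or-call': normaliser = 0.3·0.1293 + 0.6·0.2069 + 0.7·0.6638; P(aggressive) ≈ 0.0618, P(balanced) ≈ 0.1978, P(conservative) ≈ 0.7404

0.062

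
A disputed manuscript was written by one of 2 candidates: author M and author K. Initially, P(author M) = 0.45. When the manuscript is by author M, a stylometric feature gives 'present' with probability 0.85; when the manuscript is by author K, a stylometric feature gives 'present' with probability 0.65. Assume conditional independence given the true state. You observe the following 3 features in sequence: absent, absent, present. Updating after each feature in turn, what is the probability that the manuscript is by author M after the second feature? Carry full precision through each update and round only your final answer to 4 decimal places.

0.1306

Each posterior becomes the prior for the next update.
After 'absent': P(author M) = 0.15·0.4500 / (0.15·0.4500 + 0.35·0.5500) ≈ 0.2596
After 'absent': P(author M) = 0.15·0.2596 / (0.15·0.2596 + 0.35·0.7404) ≈ 0.1306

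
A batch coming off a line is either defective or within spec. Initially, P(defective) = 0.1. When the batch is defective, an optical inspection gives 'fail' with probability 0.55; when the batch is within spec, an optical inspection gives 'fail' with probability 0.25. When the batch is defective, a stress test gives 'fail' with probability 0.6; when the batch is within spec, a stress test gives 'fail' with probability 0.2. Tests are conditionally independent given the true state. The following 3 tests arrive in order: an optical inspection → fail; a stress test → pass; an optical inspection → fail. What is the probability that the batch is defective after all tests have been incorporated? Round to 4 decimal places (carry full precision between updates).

0.2119

After an optical inspection='fail': P(defective) = 0.55·0.1000 / (0.55·0.1000 + 0.25·0.9000) ≈ 0.1964
After a stress test='pass': P(defective) = 0.4·0.1964 / (0.4·0.1964 + 0.8·0.8036) ≈ 0.1089
After an optical inspection='fail': P(defective) = 0.55·0.1089 / (0.55·0.1089 + 0.25·0.8911) ≈ 0.2119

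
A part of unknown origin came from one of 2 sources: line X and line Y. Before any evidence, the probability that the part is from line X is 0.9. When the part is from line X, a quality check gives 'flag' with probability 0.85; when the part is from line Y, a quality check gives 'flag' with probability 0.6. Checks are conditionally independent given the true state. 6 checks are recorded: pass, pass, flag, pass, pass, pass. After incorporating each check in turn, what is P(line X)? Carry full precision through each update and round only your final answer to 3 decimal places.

0.086

After 'pass': P(line X) = 0.15·0.9000 / (0.15·0.9000 + 0.4·0.1000) ≈ 0.7714
After 'pass': P(line X) = 0.15·0.7714 / (0.15·0.7714 + 0.4·0.2286) ≈ 0.5586
After 'flag': P(line X) = 0.85·0.5586 / (0.85·0.5586 + 0.6·0.4414) ≈ 0.6420
After 'pass': P(line X) = 0.15·0.6420 / (0.15·0.6420 + 0.4·0.3580) ≈ 0.4020
After 'pass': P(line X) = 0.15·0.4020 / (0.15·0.4020 + 0.4·0.5980) ≈ 0.2014
After 'pass': P(line X) = 0.15·0.2014 / (0.15·0.2014 + 0.4·0.7986) ≈ 0.0864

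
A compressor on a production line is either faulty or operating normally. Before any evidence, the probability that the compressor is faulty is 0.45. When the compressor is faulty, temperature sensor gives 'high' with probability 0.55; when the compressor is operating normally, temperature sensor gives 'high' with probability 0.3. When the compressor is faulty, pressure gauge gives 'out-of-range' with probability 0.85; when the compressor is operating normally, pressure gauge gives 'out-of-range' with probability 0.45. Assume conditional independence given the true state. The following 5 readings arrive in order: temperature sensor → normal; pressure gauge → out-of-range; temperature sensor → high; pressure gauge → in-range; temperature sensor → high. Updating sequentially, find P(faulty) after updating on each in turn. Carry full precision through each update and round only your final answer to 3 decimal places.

0.477

Apply Bayes' rule sequentially, carrying P(faulty) forward.
After temperature sensor='normal': P(faulty) = 0.45·0.4500 / (0.45·0.4500 + 0.7·0.5500) ≈ 0.3447
After pressure gauge='out-of-range': P(faulty) = 0.85·0.3447 / (0.85·0.3447 + 0.45·0.6553) ≈ 0.4984
After temperature sensor='high': P(faulty) = 0.55·0.4984 / (0.55·0.4984 + 0.3·0.5016) ≈ 0.6456
After pressure gauge='in-range': P(faulty) = 0.15·0.6456 / (0.15·0.6456 + 0.55·0.3544) ≈ 0.3319
After temperature sensor='high': P(faulty) = 0.55·0.3319 / (0.55·0.3319 + 0.3·0.6681) ≈ 0.4766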